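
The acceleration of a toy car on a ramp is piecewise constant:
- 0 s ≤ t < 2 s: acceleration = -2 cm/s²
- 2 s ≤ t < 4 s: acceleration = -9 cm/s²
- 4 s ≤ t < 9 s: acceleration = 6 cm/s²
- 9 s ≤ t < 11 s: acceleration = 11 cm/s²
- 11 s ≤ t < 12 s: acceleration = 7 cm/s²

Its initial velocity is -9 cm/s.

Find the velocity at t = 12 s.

Δv equals the area under the a-t graph; then v = v₀ + Δv.
0–2 s: -2 × 2 = -4 cm/s
2–4 s: -9 × 2 = -18 cm/s
4–9 s: 6 × 5 = 30 cm/s
9–11 s: 11 × 2 = 22 cm/s
11–12 s: 7 × 1 = 7 cm/s
Δv = 37 cm/s, so v(12) = -9 + (37) = 28 cm/s.

28 cm/s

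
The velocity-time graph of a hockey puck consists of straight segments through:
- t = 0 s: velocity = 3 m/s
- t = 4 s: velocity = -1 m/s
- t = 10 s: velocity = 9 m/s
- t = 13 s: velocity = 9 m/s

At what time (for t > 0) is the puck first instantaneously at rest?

t = 3 s

v changes sign on 0–4 s (from 3 to -1); the graph is linear there, so v = 0 at t = 0 + (-3)·(4 − 0)/(-1 − 3) = 3 s.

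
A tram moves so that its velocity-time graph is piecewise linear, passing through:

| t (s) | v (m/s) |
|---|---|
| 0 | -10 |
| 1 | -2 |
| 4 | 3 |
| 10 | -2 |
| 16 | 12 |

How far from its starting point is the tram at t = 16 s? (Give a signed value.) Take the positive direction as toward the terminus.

Net displacement equals the area under the velocity-time graph (areas below the axis count negative).
0–1 s: ½(-10 + -2)(1) = -6 m
1–4 s: ½(-2 + 3)(3) = 1.5 m
4–10 s: ½(3 + -2)(6) = 3 m
10–16 s: ½(-2 + 12)(6) = 30 m
Net displacement = 28.5 m

28.5 m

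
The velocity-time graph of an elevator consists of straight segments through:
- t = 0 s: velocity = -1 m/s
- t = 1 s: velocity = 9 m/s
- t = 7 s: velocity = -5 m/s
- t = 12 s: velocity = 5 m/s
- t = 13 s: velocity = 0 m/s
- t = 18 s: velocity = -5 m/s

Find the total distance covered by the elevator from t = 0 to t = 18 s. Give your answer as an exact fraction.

Total distance travelled is ∫|v| dt — sum the magnitudes of each area piece.
0–1 s: v = 0 at t = 0.1 s; triangle areas 0.05 + 4.05 = 4.1 m
1–7 s: v = 0 at t = 34/7 s; triangle areas 243/14 + 75/14 = 159/7 m
7–12 s: v = 0 at t = 9.5 s; triangle areas 6.25 + 6.25 = 12.5 m
12–13 s: |½(5 + 0)(1)| = 2.5 m
13–18 s: |½(0 + -5)(5)| = 12.5 m
Total distance = 1901/35 m

1901/35 m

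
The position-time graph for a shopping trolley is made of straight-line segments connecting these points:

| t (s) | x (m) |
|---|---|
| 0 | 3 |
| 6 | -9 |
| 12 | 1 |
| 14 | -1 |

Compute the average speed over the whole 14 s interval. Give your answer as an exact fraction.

12/7 m/s

Average speed = (total path length)/(elapsed time); on a piecewise-linear x-t graph the path length is Σ|Δx|.
0–6 s: |Δx| = |-9 − 3| = 12 m
6–12 s: |Δx| = |1 − -9| = 10 m
12–14 s: |Δx| = |-1 − 1| = 2 m
Total path = 24 m; average speed = 24/14 = 12/7 m/s.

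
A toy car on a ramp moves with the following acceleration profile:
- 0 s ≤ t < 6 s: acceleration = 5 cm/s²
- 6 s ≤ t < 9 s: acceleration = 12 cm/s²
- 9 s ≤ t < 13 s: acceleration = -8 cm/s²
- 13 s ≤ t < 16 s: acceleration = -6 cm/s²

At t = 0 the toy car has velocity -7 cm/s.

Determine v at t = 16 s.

Δv equals the area under the a-t graph; then v = v₀ + Δv.
0–6 s: 5 × 6 = 30 cm/s
6–9 s: 12 × 3 = 36 cm/s
9–13 s: -8 × 4 = -32 cm/s
13–16 s: -6 × 3 = -18 cm/s
Δv = 16 cm/s, so v(16) = -7 + (16) = 9 cm/s.

9 cm/s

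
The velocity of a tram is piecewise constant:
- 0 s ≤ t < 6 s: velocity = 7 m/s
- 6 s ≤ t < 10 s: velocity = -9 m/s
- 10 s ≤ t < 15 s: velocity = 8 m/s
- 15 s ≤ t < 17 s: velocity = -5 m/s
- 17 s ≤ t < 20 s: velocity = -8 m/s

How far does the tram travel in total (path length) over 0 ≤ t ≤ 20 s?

152 m

Total distance travelled is ∫|v| dt — sum the magnitudes of each area piece.
0–6 s: |7| × 6 = 42 m
6–10 s: |-9| × 4 = 36 m
10–15 s: |8| × 5 = 40 m
15–17 s: |-5| × 2 = 10 m
17–20 s: |-8| × 3 = 24 m
Total distance = 152 m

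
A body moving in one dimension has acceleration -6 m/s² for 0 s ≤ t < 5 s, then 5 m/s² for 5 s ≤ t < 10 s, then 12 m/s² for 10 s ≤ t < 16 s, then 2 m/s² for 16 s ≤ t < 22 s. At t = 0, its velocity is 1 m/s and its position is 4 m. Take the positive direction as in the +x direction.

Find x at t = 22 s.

On each constant-a segment, Δv = aΔt and Δx = v₀Δt + ½aΔt²; chain segment to segment.
0–5 s: v starts 1 m/s; Δx = 1·5 + ½·-6·5² = -70 m; v ends -29 m/s.
5–10 s: v starts -29 m/s; Δx = -29·5 + ½·5·5² = -82.5 m; v ends -4 m/s.
10–16 s: v starts -4 m/s; Δx = -4·6 + ½·12·6² = 192 m; v ends 68 m/s.
16–22 s: v starts 68 m/s; Δx = 68·6 + ½·2·6² = 444 m; v ends 80 m/s.
x(22) = 4 + Σ Δx = 487.5 m.

487.5 m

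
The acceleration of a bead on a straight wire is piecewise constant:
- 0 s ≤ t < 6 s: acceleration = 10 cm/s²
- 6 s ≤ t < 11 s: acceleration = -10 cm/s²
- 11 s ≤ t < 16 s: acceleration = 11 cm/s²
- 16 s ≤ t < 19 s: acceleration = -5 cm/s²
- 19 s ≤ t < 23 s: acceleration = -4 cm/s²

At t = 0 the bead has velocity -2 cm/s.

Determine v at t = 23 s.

32 cm/s

Δv equals the area under the a-t graph; then v = v₀ + Δv.
0–6 s: 10 × 6 = 60 cm/s
6–11 s: -10 × 5 = -50 cm/s
11–16 s: 11 × 5 = 55 cm/s
16–19 s: -5 × 3 = -15 cm/s
19–23 s: -4 × 4 = -16 cm/s
Δv = 34 cm/s, so v(23) = -2 + (34) = 32 cm/s.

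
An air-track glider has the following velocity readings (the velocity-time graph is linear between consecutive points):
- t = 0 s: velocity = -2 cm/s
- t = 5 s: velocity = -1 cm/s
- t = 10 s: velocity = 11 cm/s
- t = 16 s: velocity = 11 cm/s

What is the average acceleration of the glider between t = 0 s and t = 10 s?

Average acceleration = Δv/Δt = (11 − -2)/(10 − 0) = 1.3 cm/s².

1.3 cm/s²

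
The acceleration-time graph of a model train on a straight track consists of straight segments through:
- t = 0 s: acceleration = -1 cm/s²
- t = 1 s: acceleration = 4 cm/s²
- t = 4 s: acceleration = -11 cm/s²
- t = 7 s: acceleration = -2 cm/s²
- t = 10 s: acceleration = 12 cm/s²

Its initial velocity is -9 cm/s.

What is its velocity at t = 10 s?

-22.5 cm/s

Δv equals the area under the a-t graph; then v = v₀ + Δv.
0–1 s: ½(-1 + 4)(1) = 1.5 cm/s
1–4 s: ½(4 + -11)(3) = -10.5 cm/s
4–7 s: ½(-11 + -2)(3) = -19.5 cm/s
7–10 s: ½(-2 + 12)(3) = 15 cm/s
Δv = -13.5 cm/s, so v(10) = -9 + (-13.5) = -22.5 cm/s.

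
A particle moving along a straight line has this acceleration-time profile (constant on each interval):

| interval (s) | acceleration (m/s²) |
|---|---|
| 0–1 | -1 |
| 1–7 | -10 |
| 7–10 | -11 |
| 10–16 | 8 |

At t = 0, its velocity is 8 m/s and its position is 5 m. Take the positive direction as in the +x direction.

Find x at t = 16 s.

-706 m

On each constant-a segment, Δv = aΔt and Δx = v₀Δt + ½aΔt²; chain segment to segment.
0–1 s: v starts 8 m/s; Δx = 8·1 + ½·-1·1² = 7.5 m; v ends 7 m/s.
1–7 s: v starts 7 m/s; Δx = 7·6 + ½·-10·6² = -138 m; v ends -53 m/s.
7–10 s: v starts -53 m/s; Δx = -53·3 + ½·-11·3² = -208.5 m; v ends -86 m/s.
10–16 s: v starts -86 m/s; Δx = -86·6 + ½·8·6² = -372 m; v ends -38 m/s.
x(16) = 5 + Σ Δx = -706 m.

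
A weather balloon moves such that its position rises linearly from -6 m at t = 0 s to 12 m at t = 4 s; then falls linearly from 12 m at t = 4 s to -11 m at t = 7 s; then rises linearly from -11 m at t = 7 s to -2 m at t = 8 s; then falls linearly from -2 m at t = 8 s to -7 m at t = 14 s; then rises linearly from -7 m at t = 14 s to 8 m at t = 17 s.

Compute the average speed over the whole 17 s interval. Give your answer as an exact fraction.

70/17 m/s

Average speed = (total path length)/(elapsed time); on a piecewise-linear x-t graph the path length is Σ|Δx|.
0–4 s: |Δx| = |12 − -6| = 18 m
4–7 s: |Δx| = |-11 − 12| = 23 m
7–8 s: |Δx| = |-2 − -11| = 9 m
8–14 s: |Δx| = |-7 − -2| = 5 m
14–17 s: |Δx| = |8 − -7| = 15 m
Total path = 70 m; average speed = 70/17 = 70/17 m/s.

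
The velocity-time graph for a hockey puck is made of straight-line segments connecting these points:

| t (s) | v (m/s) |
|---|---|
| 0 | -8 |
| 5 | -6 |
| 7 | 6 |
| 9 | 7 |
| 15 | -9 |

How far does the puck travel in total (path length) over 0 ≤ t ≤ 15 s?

78.375 m

Distance (not displacement) is the total path length: add the absolute areas under v-t.
0–5 s: |½(-8 + -6)(5)| = 35 m
5–7 s: v = 0 at t = 6 s; triangle areas 3 + 3 = 6 m
7–9 s: |½(6 + 7)(2)| = 13 m
9–15 s: v = 0 at t = 11.625 s; triangle areas 9.1875 + 15.1875 = 24.375 m
Total distance = 78.375 m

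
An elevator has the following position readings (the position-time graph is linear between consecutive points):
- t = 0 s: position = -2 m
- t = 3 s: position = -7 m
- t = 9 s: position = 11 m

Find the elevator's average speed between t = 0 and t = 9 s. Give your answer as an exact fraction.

Average speed = (total path length)/(elapsed time); on a piecewise-linear x-t graph the path length is Σ|Δx|.
0–3 s: |Δx| = |-7 − -2| = 5 m
3–9 s: |Δx| = |11 − -7| = 18 m
Total path = 23 m; average speed = 23/9 = 23/9 m/s.

23/9 m/s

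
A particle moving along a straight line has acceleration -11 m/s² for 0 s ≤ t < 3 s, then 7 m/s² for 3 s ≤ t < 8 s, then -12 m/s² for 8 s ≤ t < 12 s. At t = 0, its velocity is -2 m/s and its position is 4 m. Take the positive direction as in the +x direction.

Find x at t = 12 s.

-235 m

On each constant-a segment, Δv = aΔt and Δx = v₀Δt + ½aΔt²; chain segment to segment.
0–3 s: v starts -2 m/s; Δx = -2·3 + ½·-11·3² = -55.5 m; v ends -35 m/s.
3–8 s: v starts -35 m/s; Δx = -35·5 + ½·7·5² = -87.5 m; v ends 0 m/s.
8–12 s: v starts 0 m/s; Δx = 0·4 + ½·-12·4² = -96 m; v ends -48 m/s.
x(12) = 4 + Σ Δx = -235 m.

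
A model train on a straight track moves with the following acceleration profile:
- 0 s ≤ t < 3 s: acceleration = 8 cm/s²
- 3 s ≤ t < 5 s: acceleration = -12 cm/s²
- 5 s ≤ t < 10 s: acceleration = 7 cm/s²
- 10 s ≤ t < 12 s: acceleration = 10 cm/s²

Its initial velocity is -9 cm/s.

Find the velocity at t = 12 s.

Δv equals the area under the a-t graph; then v = v₀ + Δv.
0–3 s: 8 × 3 = 24 cm/s
3–5 s: -12 × 2 = -24 cm/s
5–10 s: 7 × 5 = 35 cm/s
10–12 s: 10 × 2 = 20 cm/s
Δv = 55 cm/s, so v(12) = -9 + (55) = 46 cm/s.

46 cm/s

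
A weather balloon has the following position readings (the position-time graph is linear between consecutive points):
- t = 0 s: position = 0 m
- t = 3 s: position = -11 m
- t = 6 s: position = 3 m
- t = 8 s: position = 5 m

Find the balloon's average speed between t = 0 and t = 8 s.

3.375 m/s

Average speed = (total path length)/(elapsed time); on a piecewise-linear x-t graph the path length is Σ|Δx|.
0–3 s: |Δx| = |-11 − 0| = 11 m
3–6 s: |Δx| = |3 − -11| = 14 m
6–8 s: |Δx| = |5 − 3| = 2 m
Total path = 27 m; average speed = 27/8 = 3.375 m/s.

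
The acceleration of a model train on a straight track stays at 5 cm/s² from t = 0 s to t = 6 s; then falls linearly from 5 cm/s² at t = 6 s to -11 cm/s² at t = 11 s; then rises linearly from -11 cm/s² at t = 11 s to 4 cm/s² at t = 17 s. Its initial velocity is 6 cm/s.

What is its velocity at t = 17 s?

Δv equals the area under the a-t graph; then v = v₀ + Δv.
0–6 s: 5 × 6 = 30 cm/s
6–11 s: ½(5 + -11)(5) = -15 cm/s
11–17 s: ½(-11 + 4)(6) = -21 cm/s
Δv = -6 cm/s, so v(17) = 6 + (-6) = 0 cm/s.

0 cm/s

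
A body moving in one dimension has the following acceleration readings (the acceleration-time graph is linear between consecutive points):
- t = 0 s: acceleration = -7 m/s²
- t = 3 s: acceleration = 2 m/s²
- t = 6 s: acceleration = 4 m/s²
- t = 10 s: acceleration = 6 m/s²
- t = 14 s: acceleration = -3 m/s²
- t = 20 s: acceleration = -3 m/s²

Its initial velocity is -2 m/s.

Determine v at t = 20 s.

Δv equals the area under the a-t graph; then v = v₀ + Δv.
0–3 s: ½(-7 + 2)(3) = -7.5 m/s
3–6 s: ½(2 + 4)(3) = 9 m/s
6–10 s: ½(4 + 6)(4) = 20 m/s
10–14 s: ½(6 + -3)(4) = 6 m/s
14–20 s: -3 × 6 = -18 m/s
Δv = 9.5 m/s, so v(20) = -2 + (9.5) = 7.5 m/s.

7.5 m/s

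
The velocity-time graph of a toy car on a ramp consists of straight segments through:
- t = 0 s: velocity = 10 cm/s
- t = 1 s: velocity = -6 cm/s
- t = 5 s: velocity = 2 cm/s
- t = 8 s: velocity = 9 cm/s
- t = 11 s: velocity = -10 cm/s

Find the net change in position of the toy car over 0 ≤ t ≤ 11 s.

Net displacement equals the area under the velocity-time graph (areas below the axis count negative).
0–1 s: ½(10 + -6)(1) = 2 cm
1–5 s: ½(-6 + 2)(4) = -8 cm
5–8 s: ½(2 + 9)(3) = 16.5 cm
8–11 s: ½(9 + -10)(3) = -1.5 cm
Net displacement = 9 cm

9 cm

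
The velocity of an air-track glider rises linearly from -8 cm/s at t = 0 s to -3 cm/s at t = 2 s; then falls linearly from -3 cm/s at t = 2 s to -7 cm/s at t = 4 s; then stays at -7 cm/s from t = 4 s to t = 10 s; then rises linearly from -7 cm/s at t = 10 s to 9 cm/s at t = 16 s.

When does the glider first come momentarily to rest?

t = 12.625 s

v changes sign on 10–16 s (from -7 to 9); the graph is linear there, so v = 0 at t = 10 + (7)·(16 − 10)/(9 − -7) = 12.625 s.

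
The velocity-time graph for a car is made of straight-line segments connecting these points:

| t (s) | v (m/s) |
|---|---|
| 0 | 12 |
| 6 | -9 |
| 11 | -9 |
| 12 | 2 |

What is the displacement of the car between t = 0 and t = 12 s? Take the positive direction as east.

-39.5 m

Net displacement equals the area under the velocity-time graph (areas below the axis count negative).
0–6 s: ½(12 + -9)(6) = 9 m
6–11 s: -9 × 5 = -45 m
11–12 s: ½(-9 + 2)(1) = -3.5 m
Net displacement = -39.5 m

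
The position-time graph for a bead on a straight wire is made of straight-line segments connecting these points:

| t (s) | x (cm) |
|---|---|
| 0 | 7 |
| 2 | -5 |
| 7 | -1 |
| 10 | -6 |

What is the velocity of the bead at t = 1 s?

-6 cm/s

Velocity is the slope of the x-t graph on 0–2 s: (-5 − 7)/(2 − 0) = -6 cm/s.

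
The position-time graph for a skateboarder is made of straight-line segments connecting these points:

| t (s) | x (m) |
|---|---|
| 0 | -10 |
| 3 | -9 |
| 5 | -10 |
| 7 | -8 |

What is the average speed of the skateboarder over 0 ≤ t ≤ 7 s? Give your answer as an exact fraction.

Average speed = (total path length)/(elapsed time); on a piecewise-linear x-t graph the path length is Σ|Δx|.
0–3 s: |Δx| = |-9 − -10| = 1 m
3–5 s: |Δx| = |-10 − -9| = 1 m
5–7 s: |Δx| = |-8 − -10| = 2 m
Total path = 4 m; average speed = 4/7 = 4/7 m/s.

4/7 m/s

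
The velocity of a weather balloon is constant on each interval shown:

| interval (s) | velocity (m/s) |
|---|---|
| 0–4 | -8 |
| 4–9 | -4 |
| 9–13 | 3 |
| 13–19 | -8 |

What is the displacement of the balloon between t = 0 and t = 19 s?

-88 m

Displacement is the signed area under the v-t curve.
0–4 s: -8 × 4 = -32 m
4–9 s: -4 × 5 = -20 m
9–13 s: 3 × 4 = 12 m
13–19 s: -8 × 6 = -48 m
Net displacement = -88 m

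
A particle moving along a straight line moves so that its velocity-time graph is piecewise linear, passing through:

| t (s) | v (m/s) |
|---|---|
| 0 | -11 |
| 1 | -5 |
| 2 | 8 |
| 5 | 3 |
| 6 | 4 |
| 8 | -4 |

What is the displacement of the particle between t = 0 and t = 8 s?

Displacement is the signed area under the v-t curve.
0–1 s: ½(-11 + -5)(1) = -8 m
1–2 s: ½(-5 + 8)(1) = 1.5 m
2–5 s: ½(8 + 3)(3) = 16.5 m
5–6 s: ½(3 + 4)(1) = 3.5 m
6–8 s: ½(4 + -4)(2) = 0 m
Net displacement = 13.5 m

13.5 m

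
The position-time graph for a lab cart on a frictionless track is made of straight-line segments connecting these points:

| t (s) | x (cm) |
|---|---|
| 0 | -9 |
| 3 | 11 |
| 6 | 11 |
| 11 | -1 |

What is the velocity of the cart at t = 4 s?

Velocity is the slope of the x-t graph on 3–6 s: (11 − 11)/(6 − 3) = 0 cm/s.

0 cm/s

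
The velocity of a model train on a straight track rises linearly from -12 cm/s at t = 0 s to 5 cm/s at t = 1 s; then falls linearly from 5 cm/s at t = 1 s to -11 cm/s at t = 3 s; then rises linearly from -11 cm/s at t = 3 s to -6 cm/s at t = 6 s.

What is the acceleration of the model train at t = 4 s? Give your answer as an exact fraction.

Acceleration is the slope of the v-t graph on 3–6 s: (-6 − -11)/(6 − 3) = 5/3 cm/s².

5/3 cm/s²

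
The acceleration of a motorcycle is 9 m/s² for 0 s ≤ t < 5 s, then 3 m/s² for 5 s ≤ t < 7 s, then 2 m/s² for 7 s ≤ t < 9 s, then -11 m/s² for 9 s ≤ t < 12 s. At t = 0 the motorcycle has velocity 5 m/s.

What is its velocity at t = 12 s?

27 m/s

Δv equals the area under the a-t graph; then v = v₀ + Δv.
0–5 s: 9 × 5 = 45 m/s
5–7 s: 3 × 2 = 6 m/s
7–9 s: 2 × 2 = 4 m/s
9–12 s: -11 × 3 = -33 m/s
Δv = 22 m/s, so v(12) = 5 + (22) = 27 m/s.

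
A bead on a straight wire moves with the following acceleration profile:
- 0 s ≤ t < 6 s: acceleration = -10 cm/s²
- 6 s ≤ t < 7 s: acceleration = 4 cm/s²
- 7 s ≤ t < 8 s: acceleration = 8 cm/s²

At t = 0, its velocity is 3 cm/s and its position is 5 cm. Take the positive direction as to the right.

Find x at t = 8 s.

-261 cm

On each constant-a segment, Δv = aΔt and Δx = v₀Δt + ½aΔt²; chain segment to segment.
0–6 s: v starts 3 cm/s; Δx = 3·6 + ½·-10·6² = -162 cm; v ends -57 cm/s.
6–7 s: v starts -57 cm/s; Δx = -57·1 + ½·4·1² = -55 cm; v ends -53 cm/s.
7–8 s: v starts -53 cm/s; Δx = -53·1 + ½·8·1² = -49 cm; v ends -45 cm/s.
x(8) = 5 + Σ Δx = -261 cm.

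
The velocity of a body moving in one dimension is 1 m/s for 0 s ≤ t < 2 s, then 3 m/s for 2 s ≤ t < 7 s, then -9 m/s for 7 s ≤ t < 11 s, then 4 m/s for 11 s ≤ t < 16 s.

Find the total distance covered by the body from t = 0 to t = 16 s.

Total distance travelled is ∫|v| dt — sum the magnitudes of each area piece.
0–2 s: |1| × 2 = 2 m
2–7 s: |3| × 5 = 15 m
7–11 s: |-9| × 4 = 36 m
11–16 s: |4| × 5 = 20 m
Total distance = 73 m

73 m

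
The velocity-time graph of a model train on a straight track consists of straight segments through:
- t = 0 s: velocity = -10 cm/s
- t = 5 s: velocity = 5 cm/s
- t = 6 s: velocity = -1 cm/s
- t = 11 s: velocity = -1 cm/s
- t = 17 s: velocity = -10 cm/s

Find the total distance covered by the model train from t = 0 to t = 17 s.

61 cm

Distance (not displacement) is the total path length: add the absolute areas under v-t.
0–5 s: v = 0 at t = 10/3 s; triangle areas 50/3 + 25/6 = 125/6 cm
5–6 s: v = 0 at t = 35/6 s; triangle areas 25/12 + 1/12 = 13/6 cm
6–11 s: |-1| × 5 = 5 cm
11–17 s: |½(-1 + -10)(6)| = 33 cm
Total distance = 61 cm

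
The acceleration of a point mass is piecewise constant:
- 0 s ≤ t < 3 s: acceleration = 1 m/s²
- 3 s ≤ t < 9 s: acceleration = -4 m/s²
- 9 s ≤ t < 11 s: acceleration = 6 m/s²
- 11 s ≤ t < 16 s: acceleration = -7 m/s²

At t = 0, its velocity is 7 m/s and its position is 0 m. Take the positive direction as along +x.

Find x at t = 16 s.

-100 m

On each constant-a segment, Δv = aΔt and Δx = v₀Δt + ½aΔt²; chain segment to segment.
0–3 s: v starts 7 m/s; Δx = 7·3 + ½·1·3² = 25.5 m; v ends 10 m/s.
3–9 s: v starts 10 m/s; Δx = 10·6 + ½·-4·6² = -12 m; v ends -14 m/s.
9–11 s: v starts -14 m/s; Δx = -14·2 + ½·6·2² = -16 m; v ends -2 m/s.
11–16 s: v starts -2 m/s; Δx = -2·5 + ½·-7·5² = -97.5 m; v ends -37 m/s.
x(16) = 0 + Σ Δx = -100 m.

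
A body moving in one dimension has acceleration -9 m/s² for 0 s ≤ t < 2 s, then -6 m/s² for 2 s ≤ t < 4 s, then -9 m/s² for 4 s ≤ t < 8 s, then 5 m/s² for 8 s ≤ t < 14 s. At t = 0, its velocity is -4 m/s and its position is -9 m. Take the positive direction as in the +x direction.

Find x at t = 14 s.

-629 m

On each constant-a segment, Δv = aΔt and Δx = v₀Δt + ½aΔt²; chain segment to segment.
0–2 s: v starts -4 m/s; Δx = -4·2 + ½·-9·2² = -26 m; v ends -22 m/s.
2–4 s: v starts -22 m/s; Δx = -22·2 + ½·-6·2² = -56 m; v ends -34 m/s.
4–8 s: v starts -34 m/s; Δx = -34·4 + ½·-9·4² = -208 m; v ends -70 m/s.
8–14 s: v starts -70 m/s; Δx = -70·6 + ½·5·6² = -330 m; v ends -40 m/s.
x(14) = -9 + Σ Δx = -629 m.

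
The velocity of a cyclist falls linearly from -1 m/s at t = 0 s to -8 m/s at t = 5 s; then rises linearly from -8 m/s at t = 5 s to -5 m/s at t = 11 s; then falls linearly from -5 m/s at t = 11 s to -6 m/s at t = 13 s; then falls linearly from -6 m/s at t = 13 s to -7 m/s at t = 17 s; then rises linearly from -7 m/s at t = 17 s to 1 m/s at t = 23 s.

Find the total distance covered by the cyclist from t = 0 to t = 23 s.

117.25 m

Total distance travelled is ∫|v| dt — sum the magnitudes of each area piece.
0–5 s: |½(-1 + -8)(5)| = 22.5 m
5–11 s: |½(-8 + -5)(6)| = 39 m
11–13 s: |½(-5 + -6)(2)| = 11 m
13–17 s: |½(-6 + -7)(4)| = 26 m
17–23 s: v = 0 at t = 22.25 s; triangle areas 18.375 + 0.375 = 18.75 m
Total distance = 117.25 m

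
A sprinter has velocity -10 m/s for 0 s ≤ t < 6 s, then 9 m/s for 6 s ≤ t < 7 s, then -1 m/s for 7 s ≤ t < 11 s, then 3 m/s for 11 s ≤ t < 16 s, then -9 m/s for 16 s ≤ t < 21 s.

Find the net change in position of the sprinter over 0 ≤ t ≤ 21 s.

-85 m

Displacement is the signed area under the v-t curve.
0–6 s: -10 × 6 = -60 m
6–7 s: 9 × 1 = 9 m
7–11 s: -1 × 4 = -4 m
11–16 s: 3 × 5 = 15 m
16–21 s: -9 × 5 = -45 m
Net displacement = -85 m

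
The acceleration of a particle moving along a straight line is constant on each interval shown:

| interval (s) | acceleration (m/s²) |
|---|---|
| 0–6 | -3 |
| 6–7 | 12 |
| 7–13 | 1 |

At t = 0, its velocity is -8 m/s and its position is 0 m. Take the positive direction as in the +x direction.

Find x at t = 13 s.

-188 m

On each constant-a segment, Δv = aΔt and Δx = v₀Δt + ½aΔt²; chain segment to segment.
0–6 s: v starts -8 m/s; Δx = -8·6 + ½·-3·6² = -102 m; v ends -26 m/s.
6–7 s: v starts -26 m/s; Δx = -26·1 + ½·12·1² = -20 m; v ends -14 m/s.
7–13 s: v starts -14 m/s; Δx = -14·6 + ½·1·6² = -66 m; v ends -8 m/s.
x(13) = 0 + Σ Δx = -188 m.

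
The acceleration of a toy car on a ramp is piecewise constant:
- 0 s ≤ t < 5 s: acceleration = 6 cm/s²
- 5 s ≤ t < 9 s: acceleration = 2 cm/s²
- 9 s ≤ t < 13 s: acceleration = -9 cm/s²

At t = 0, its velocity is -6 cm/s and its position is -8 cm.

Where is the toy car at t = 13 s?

205 cm

On each constant-a segment, Δv = aΔt and Δx = v₀Δt + ½aΔt²; chain segment to segment.
0–5 s: v starts -6 cm/s; Δx = -6·5 + ½·6·5² = 45 cm; v ends 24 cm/s.
5–9 s: v starts 24 cm/s; Δx = 24·4 + ½·2·4² = 112 cm; v ends 32 cm/s.
9–13 s: v starts 32 cm/s; Δx = 32·4 + ½·-9·4² = 56 cm; v ends -4 cm/s.
x(13) = -8 + Σ Δx = 205 cm.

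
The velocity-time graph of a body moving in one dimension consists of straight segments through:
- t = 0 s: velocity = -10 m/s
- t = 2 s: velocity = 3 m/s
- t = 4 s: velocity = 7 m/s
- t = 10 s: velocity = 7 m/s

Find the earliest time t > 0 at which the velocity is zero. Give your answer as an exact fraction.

t = 20/13 s

v changes sign on 0–2 s (from -10 to 3); the graph is linear there, so v = 0 at t = 0 + (10)·(2 − 0)/(3 − -10) = 20/13 s.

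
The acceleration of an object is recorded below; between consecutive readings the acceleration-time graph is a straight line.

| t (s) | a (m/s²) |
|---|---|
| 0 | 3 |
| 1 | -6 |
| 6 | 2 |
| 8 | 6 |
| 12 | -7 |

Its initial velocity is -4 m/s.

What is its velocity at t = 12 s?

-9.5 m/s

Δv equals the area under the a-t graph; then v = v₀ + Δv.
0–1 s: ½(3 + -6)(1) = -1.5 m/s
1–6 s: ½(-6 + 2)(5) = -10 m/s
6–8 s: ½(2 + 6)(2) = 8 m/s
8–12 s: ½(6 + -7)(4) = -2 m/s
Δv = -5.5 m/s, so v(12) = -4 + (-5.5) = -9.5 m/s.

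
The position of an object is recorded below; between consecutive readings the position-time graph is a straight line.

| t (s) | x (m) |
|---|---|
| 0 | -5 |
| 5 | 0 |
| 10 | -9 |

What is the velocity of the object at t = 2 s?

Velocity is the slope of the x-t graph on 0–5 s: (0 − -5)/(5 − 0) = 1 m/s.

1 m/s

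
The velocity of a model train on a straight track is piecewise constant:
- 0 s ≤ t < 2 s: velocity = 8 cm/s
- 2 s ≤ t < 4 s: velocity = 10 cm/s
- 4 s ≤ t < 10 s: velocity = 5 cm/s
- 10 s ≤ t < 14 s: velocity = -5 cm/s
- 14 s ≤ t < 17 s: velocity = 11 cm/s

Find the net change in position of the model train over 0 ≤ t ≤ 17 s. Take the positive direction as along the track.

79 cm

Net displacement equals the area under the velocity-time graph (areas below the axis count negative).
0–2 s: 8 × 2 = 16 cm
2–4 s: 10 × 2 = 20 cm
4–10 s: 5 × 6 = 30 cm
10–14 s: -5 × 4 = -20 cm
14–17 s: 11 × 3 = 33 cm
Net displacement = 79 cm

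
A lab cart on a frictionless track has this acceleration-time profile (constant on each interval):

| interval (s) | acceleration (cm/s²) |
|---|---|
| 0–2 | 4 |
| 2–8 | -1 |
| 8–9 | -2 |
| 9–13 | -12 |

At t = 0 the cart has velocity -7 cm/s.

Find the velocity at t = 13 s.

Δv equals the area under the a-t graph; then v = v₀ + Δv.
0–2 s: 4 × 2 = 8 cm/s
2–8 s: -1 × 6 = -6 cm/s
8–9 s: -2 × 1 = -2 cm/s
9–13 s: -12 × 4 = -48 cm/s
Δv = -48 cm/s, so v(13) = -7 + (-48) = -55 cm/s.

-55 cm/s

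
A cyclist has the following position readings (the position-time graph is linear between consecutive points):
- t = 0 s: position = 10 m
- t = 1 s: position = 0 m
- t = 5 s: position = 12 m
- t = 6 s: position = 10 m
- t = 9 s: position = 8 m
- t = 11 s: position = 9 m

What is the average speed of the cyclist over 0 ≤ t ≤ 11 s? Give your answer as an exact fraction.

Average speed = (total path length)/(elapsed time); on a piecewise-linear x-t graph the path length is Σ|Δx|.
0–1 s: |Δx| = |0 − 10| = 10 m
1–5 s: |Δx| = |12 − 0| = 12 m
5–6 s: |Δx| = |10 − 12| = 2 m
6–9 s: |Δx| = |8 − 10| = 2 m
9–11 s: |Δx| = |9 − 8| = 1 m
Total path = 27 m; average speed = 27/11 = 27/11 m/s.

27/11 m/s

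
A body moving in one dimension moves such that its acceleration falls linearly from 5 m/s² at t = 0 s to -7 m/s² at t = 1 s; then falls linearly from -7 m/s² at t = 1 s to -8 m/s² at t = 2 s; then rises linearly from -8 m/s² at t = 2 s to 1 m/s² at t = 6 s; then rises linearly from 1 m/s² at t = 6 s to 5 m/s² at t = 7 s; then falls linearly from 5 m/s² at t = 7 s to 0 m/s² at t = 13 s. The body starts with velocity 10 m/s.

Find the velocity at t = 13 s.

Δv equals the area under the a-t graph; then v = v₀ + Δv.
0–1 s: ½(5 + -7)(1) = -1 m/s
1–2 s: ½(-7 + -8)(1) = -7.5 m/s
2–6 s: ½(-8 + 1)(4) = -14 m/s
6–7 s: ½(1 + 5)(1) = 3 m/s
7–13 s: ½(5 + 0)(6) = 15 m/s
Δv = -4.5 m/s, so v(13) = 10 + (-4.5) = 5.5 m/s.

5.5 m/s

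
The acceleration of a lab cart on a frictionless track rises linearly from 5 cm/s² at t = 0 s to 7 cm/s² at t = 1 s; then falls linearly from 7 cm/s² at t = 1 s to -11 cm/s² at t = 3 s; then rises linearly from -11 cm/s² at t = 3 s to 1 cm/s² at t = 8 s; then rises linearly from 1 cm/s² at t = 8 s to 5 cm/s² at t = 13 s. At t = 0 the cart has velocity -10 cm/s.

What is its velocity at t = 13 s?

-18 cm/s

Δv equals the area under the a-t graph; then v = v₀ + Δv.
0–1 s: ½(5 + 7)(1) = 6 cm/s
1–3 s: ½(7 + -11)(2) = -4 cm/s
3–8 s: ½(-11 + 1)(5) = -25 cm/s
8–13 s: ½(1 + 5)(5) = 15 cm/s
Δv = -8 cm/s, so v(13) = -10 + (-8) = -18 cm/s.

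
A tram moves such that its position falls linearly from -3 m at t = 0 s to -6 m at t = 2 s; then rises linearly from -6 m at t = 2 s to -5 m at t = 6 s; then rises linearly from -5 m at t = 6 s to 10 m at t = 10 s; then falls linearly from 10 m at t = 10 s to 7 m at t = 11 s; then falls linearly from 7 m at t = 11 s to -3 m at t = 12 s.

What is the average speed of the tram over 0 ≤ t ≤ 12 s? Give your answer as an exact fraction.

Average speed = (total path length)/(elapsed time); on a piecewise-linear x-t graph the path length is Σ|Δx|.
0–2 s: |Δx| = |-6 − -3| = 3 m
2–6 s: |Δx| = |-5 − -6| = 1 m
6–10 s: |Δx| = |10 − -5| = 15 m
10–11 s: |Δx| = |7 − 10| = 3 m
11–12 s: |Δx| = |-3 − 7| = 10 m
Total path = 32 m; average speed = 32/12 = 8/3 m/s.

8/3 m/s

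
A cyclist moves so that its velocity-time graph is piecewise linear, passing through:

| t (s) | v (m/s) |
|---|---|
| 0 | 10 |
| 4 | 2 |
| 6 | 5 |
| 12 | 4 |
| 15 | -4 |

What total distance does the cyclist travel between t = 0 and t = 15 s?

64 m

Distance (not displacement) is the total path length: add the absolute areas under v-t.
0–4 s: |½(10 + 2)(4)| = 24 m
4–6 s: |½(2 + 5)(2)| = 7 m
6–12 s: |½(5 + 4)(6)| = 27 m
12–15 s: v = 0 at t = 13.5 s; triangle areas 3 + 3 = 6 m
Total distance = 64 m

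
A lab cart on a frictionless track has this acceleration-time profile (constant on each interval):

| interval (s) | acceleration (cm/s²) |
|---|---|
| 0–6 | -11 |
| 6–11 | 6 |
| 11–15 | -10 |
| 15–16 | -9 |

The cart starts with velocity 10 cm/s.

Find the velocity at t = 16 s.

-75 cm/s

Δv equals the area under the a-t graph; then v = v₀ + Δv.
0–6 s: -11 × 6 = -66 cm/s
6–11 s: 6 × 5 = 30 cm/s
11–15 s: -10 × 4 = -40 cm/s
15–16 s: -9 × 1 = -9 cm/s
Δv = -85 cm/s, so v(16) = 10 + (-85) = -75 cm/s.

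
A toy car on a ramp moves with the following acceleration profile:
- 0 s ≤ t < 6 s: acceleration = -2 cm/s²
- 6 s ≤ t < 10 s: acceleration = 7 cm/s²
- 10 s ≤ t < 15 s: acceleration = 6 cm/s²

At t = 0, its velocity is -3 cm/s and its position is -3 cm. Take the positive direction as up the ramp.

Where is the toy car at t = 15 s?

79 cm

On each constant-a segment, Δv = aΔt and Δx = v₀Δt + ½aΔt²; chain segment to segment.
0–6 s: v starts -3 cm/s; Δx = -3·6 + ½·-2·6² = -54 cm; v ends -15 cm/s.
6–10 s: v starts -15 cm/s; Δx = -15·4 + ½·7·4² = -4 cm; v ends 13 cm/s.
10–15 s: v starts 13 cm/s; Δx = 13·5 + ½·6·5² = 140 cm; v ends 43 cm/s.
x(15) = -3 + Σ Δx = 79 cm.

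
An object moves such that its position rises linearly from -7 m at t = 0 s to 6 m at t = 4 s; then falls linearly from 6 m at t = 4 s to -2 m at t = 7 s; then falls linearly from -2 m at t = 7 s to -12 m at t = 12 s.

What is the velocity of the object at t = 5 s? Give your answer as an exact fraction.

-8/3 m/s

Velocity is the slope of the x-t graph on 4–7 s: (-2 − 6)/(7 − 4) = -8/3 m/s.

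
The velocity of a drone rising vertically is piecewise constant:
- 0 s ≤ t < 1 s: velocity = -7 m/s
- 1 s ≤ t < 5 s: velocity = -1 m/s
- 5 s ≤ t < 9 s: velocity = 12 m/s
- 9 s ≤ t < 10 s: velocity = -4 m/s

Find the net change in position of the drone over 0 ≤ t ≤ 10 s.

33 m

Displacement is the signed area under the v-t curve.
0–1 s: -7 × 1 = -7 m
1–5 s: -1 × 4 = -4 m
5–9 s: 12 × 4 = 48 m
9–10 s: -4 × 1 = -4 m
Net displacement = 33 m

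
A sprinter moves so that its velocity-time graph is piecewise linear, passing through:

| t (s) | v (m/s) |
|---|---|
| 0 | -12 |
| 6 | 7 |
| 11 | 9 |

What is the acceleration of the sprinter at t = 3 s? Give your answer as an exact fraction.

19/6 m/s²

Acceleration is the slope of the v-t graph on 0–6 s: (7 − -12)/(6 − 0) = 19/6 m/s².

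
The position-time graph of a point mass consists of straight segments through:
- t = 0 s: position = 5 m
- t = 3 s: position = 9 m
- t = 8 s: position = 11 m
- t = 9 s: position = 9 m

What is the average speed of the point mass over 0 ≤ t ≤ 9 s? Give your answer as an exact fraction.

8/9 m/s

Average speed = (total path length)/(elapsed time); on a piecewise-linear x-t graph the path length is Σ|Δx|.
0–3 s: |Δx| = |9 − 5| = 4 m
3–8 s: |Δx| = |11 − 9| = 2 m
8–9 s: |Δx| = |9 − 11| = 2 m
Total path = 8 m; average speed = 8/9 = 8/9 m/s.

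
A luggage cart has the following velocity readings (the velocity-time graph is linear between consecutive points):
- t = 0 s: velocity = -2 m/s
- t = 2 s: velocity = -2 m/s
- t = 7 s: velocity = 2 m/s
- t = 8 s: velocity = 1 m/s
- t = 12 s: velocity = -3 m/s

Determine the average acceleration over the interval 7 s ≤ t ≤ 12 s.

Average acceleration = Δv/Δt = (-3 − 2)/(12 − 7) = -1 m/s².

-1 m/s²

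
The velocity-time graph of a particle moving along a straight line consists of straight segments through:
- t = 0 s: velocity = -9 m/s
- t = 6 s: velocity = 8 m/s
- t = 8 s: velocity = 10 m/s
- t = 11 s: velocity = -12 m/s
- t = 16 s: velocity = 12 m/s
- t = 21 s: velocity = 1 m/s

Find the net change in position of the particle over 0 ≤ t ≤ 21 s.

Displacement is the signed area under the v-t curve.
0–6 s: ½(-9 + 8)(6) = -3 m
6–8 s: ½(8 + 10)(2) = 18 m
8–11 s: ½(10 + -12)(3) = -3 m
11–16 s: ½(-12 + 12)(5) = 0 m
16–21 s: ½(12 + 1)(5) = 32.5 m
Net displacement = 44.5 m

44.5 m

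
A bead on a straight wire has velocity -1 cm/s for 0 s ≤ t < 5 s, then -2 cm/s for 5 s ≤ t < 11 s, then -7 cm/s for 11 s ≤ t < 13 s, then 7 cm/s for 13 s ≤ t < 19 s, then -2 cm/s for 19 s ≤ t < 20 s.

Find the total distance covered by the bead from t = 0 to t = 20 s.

Total distance travelled is ∫|v| dt — sum the magnitudes of each area piece.
0–5 s: |-1| × 5 = 5 cm
5–11 s: |-2| × 6 = 12 cm
11–13 s: |-7| × 2 = 14 cm
13–19 s: |7| × 6 = 42 cm
19–20 s: |-2| × 1 = 2 cm
Total distance = 75 cm

75 cm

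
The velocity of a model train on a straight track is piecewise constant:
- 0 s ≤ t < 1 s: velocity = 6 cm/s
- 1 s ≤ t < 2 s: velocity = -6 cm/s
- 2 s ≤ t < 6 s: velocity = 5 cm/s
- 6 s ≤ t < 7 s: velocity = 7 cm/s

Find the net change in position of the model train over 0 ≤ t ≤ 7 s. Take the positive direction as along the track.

27 cm

Displacement is the signed area under the v-t curve.
0–1 s: 6 × 1 = 6 cm
1–2 s: -6 × 1 = -6 cm
2–6 s: 5 × 4 = 20 cm
6–7 s: 7 × 1 = 7 cm
Net displacement = 27 cm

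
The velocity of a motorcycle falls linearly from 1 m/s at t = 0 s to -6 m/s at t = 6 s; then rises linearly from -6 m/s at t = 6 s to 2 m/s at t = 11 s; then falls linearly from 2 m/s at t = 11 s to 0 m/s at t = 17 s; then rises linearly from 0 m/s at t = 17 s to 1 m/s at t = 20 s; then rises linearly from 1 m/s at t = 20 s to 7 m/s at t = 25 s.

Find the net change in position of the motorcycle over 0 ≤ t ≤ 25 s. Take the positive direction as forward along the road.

Net displacement equals the area under the velocity-time graph (areas below the axis count negative).
0–6 s: ½(1 + -6)(6) = -15 m
6–11 s: ½(-6 + 2)(5) = -10 m
11–17 s: ½(2 + 0)(6) = 6 m
17–20 s: ½(0 + 1)(3) = 1.5 m
20–25 s: ½(1 + 7)(5) = 20 m
Net displacement = 2.5 m

2.5 m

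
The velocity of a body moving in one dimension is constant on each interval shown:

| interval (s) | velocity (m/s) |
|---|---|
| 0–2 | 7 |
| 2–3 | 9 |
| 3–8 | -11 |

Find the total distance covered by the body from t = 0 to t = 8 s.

Total distance travelled is ∫|v| dt — sum the magnitudes of each area piece.
0–2 s: |7| × 2 = 14 m
2–3 s: |9| × 1 = 9 m
3–8 s: |-11| × 5 = 55 m
Total distance = 78 m

78 m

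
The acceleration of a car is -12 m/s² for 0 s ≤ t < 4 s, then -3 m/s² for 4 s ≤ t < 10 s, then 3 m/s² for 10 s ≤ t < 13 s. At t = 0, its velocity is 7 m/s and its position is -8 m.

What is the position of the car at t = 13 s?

On each constant-a segment, Δv = aΔt and Δx = v₀Δt + ½aΔt²; chain segment to segment.
0–4 s: v starts 7 m/s; Δx = 7·4 + ½·-12·4² = -68 m; v ends -41 m/s.
4–10 s: v starts -41 m/s; Δx = -41·6 + ½·-3·6² = -300 m; v ends -59 m/s.
10–13 s: v starts -59 m/s; Δx = -59·3 + ½·3·3² = -163.5 m; v ends -50 m/s.
x(13) = -8 + Σ Δx = -539.5 m.

-539.5 m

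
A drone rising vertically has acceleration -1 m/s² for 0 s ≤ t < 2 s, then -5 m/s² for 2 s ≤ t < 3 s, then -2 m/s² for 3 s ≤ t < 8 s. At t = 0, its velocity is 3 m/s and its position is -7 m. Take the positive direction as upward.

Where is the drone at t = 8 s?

On each constant-a segment, Δv = aΔt and Δx = v₀Δt + ½aΔt²; chain segment to segment.
0–2 s: v starts 3 m/s; Δx = 3·2 + ½·-1·2² = 4 m; v ends 1 m/s.
2–3 s: v starts 1 m/s; Δx = 1·1 + ½·-5·1² = -1.5 m; v ends -4 m/s.
3–8 s: v starts -4 m/s; Δx = -4·5 + ½·-2·5² = -45 m; v ends -14 m/s.
x(8) = -7 + Σ Δx = -49.5 m.

-49.5 m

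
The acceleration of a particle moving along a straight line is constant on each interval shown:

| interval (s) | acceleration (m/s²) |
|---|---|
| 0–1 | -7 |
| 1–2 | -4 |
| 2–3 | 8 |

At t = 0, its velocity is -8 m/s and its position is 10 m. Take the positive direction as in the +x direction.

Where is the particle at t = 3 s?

On each constant-a segment, Δv = aΔt and Δx = v₀Δt + ½aΔt²; chain segment to segment.
0–1 s: v starts -8 m/s; Δx = -8·1 + ½·-7·1² = -11.5 m; v ends -15 m/s.
1–2 s: v starts -15 m/s; Δx = -15·1 + ½·-4·1² = -17 m; v ends -19 m/s.
2–3 s: v starts -19 m/s; Δx = -19·1 + ½·8·1² = -15 m; v ends -11 m/s.
x(3) = 10 + Σ Δx = -33.5 m.

-33.5 m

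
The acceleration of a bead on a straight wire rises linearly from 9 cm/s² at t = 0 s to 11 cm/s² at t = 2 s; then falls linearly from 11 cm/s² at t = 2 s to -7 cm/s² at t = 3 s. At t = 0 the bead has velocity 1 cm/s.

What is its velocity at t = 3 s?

23 cm/s

Δv equals the area under the a-t graph; then v = v₀ + Δv.
0–2 s: ½(9 + 11)(2) = 20 cm/s
2–3 s: ½(11 + -7)(1) = 2 cm/s
Δv = 22 cm/s, so v(3) = 1 + (22) = 23 cm/s.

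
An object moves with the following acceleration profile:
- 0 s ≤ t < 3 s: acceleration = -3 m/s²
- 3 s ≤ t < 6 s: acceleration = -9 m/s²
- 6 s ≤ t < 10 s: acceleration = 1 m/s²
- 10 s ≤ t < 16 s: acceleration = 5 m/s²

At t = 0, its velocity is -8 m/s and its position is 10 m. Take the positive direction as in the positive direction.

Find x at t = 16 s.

-437 m

On each constant-a segment, Δv = aΔt and Δx = v₀Δt + ½aΔt²; chain segment to segment.
0–3 s: v starts -8 m/s; Δx = -8·3 + ½·-3·3² = -37.5 m; v ends -17 m/s.
3–6 s: v starts -17 m/s; Δx = -17·3 + ½·-9·3² = -91.5 m; v ends -44 m/s.
6–10 s: v starts -44 m/s; Δx = -44·4 + ½·1·4² = -168 m; v ends -40 m/s.
10–16 s: v starts -40 m/s; Δx = -40·6 + ½·5·6² = -150 m; v ends -10 m/s.
x(16) = 10 + Σ Δx = -437 m.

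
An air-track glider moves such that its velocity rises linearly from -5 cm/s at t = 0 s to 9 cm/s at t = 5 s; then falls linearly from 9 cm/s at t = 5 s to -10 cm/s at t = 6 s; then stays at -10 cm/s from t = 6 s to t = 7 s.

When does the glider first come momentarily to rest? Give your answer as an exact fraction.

t = 25/14 s

v changes sign on 0–5 s (from -5 to 9); the graph is linear there, so v = 0 at t = 0 + (5)·(5 − 0)/(9 − -5) = 25/14 s.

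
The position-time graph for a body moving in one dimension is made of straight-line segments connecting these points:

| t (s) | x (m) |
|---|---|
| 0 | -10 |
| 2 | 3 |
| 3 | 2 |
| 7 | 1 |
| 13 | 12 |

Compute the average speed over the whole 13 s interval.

Average speed = (total path length)/(elapsed time); on a piecewise-linear x-t graph the path length is Σ|Δx|.
0–2 s: |Δx| = |3 − -10| = 13 m
2–3 s: |Δx| = |2 − 3| = 1 m
3–7 s: |Δx| = |1 − 2| = 1 m
7–13 s: |Δx| = |12 − 1| = 11 m
Total path = 26 m; average speed = 26/13 = 2 m/s.

2 m/s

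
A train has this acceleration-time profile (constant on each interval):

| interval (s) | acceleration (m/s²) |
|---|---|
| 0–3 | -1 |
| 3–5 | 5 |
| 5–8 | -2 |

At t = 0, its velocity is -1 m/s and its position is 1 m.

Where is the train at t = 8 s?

On each constant-a segment, Δv = aΔt and Δx = v₀Δt + ½aΔt²; chain segment to segment.
0–3 s: v starts -1 m/s; Δx = -1·3 + ½·-1·3² = -7.5 m; v ends -4 m/s.
3–5 s: v starts -4 m/s; Δx = -4·2 + ½·5·2² = 2 m; v ends 6 m/s.
5–8 s: v starts 6 m/s; Δx = 6·3 + ½·-2·3² = 9 m; v ends 0 m/s.
x(8) = 1 + Σ Δx = 4.5 m.

4.5 m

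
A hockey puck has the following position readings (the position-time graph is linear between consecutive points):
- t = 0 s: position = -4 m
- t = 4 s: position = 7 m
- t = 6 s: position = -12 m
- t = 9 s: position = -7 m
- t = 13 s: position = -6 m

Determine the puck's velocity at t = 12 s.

0.25 m/s

Velocity is the slope of the x-t graph on 9–13 s: (-6 − -7)/(13 − 9) = 0.25 m/s.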